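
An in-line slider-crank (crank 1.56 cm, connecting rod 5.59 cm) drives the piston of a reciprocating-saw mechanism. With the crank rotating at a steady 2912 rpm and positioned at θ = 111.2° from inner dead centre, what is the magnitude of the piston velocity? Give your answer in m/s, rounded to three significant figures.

ω = 2π·2912/60 = 304.9 rad/s
For an in-line slider-crank, x = r cosθ + √(L² − r² sin²θ), so v = −rω sinθ·[1 + r cosθ/√(L² − r² sin²θ)].
With r = 0.0156 m, L = 0.0559 m, θ = 111.2°: √(L² − r² sin²θ) = 0.053975 m.
v = −0.0156·304.9·0.93232·[1 + 0.0156·-0.36162/0.053975] = -3.9716 m/s.
|v| = 3.9716 m/s.

3.97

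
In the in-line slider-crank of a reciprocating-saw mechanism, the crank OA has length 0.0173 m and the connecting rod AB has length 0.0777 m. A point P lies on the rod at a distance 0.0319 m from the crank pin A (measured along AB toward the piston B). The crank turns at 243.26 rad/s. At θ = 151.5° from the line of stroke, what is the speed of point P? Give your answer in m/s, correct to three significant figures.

ω = 243.3 rad/s.  Crank-pin speed |V_A| = rω = 4.2084 m/s, perpendicular to OA.
Rod angle: sinφ = −(r/L) sinθ ⇒ φ = -6.099°; ω_rod = −rω cosθ/√(L²−r²sin²θ) = +47.87 rad/s.
V_P = V_A + ω_rod × AP, with AP = 0.0319 m along the rod.
Components: V_Px = −rω sinθ − a·ω_rod·sinφ = -1.8458 m/s;  V_Py = rω cosθ + a·ω_rod·cosφ = -2.18 m/s.
|V_P| = √(V_Px² + V_Py²) = 2.8565 m/s.

2.86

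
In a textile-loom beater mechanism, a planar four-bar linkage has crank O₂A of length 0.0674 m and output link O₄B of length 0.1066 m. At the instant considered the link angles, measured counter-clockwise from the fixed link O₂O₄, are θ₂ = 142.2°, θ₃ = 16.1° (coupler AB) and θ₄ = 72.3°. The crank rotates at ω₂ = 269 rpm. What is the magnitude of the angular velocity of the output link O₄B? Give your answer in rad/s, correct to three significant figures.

ω₂ = 28.17 rad/s (from 269 rpm).
Differentiating the loop-closure r₂e^{iθ₂}+r₃e^{iθ₃}=r₁+r₄e^{iθ₄} gives r₂ω₂e^{iθ₂}+r₃ω₃e^{iθ₃}=r₄ω₄e^{iθ₄}.
Eliminating the other unknown: ω₄ = r₂ω₂ sin(θ₂−θ₃) / [r₄ sin(θ₄−θ₃)].
Numerator sine = +0.80799; denominator sine = +0.83098.
Result = 0.0674·28.17·(+0.80799) / (0.1066·(+0.83098)) = +17.318 rad/s; magnitude 17.318 rad/s.

17.3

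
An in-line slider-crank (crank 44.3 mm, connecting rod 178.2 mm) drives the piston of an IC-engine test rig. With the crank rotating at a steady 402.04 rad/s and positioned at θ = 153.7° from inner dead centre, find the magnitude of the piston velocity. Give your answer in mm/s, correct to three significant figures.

6120

ω = 402 rad/s
For an in-line slider-crank, x = r cosθ + √(L² − r² sin²θ), so v = −rω sinθ·[1 + r cosθ/√(L² − r² sin²θ)].
With r = 0.0443 m, L = 0.1782 m, θ = 153.7°: √(L² − r² sin²θ) = 0.17712 m.
v = −0.0443·402·0.44307·[1 + 0.0443·-0.89649/0.17712] = -6.1218 m/s.
|v| = 6.1218 m/s = 6121.8 mm/s.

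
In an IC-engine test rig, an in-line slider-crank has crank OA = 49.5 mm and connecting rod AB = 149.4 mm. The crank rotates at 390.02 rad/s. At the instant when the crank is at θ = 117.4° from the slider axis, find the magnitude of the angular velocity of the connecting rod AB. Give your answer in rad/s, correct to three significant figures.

ω = 390 rad/s
The rod makes angle φ with the slider axis where L sinφ = r sinθ; differentiating, L cosφ·φ̇ = r ω cosθ.
L cosφ = √(L² − r² sin²θ) = 0.14279 m.
|ω_rod| = r ω |cosθ| / √(L² − r² sin²θ) = 0.0495·390·0.46020/0.14279 = 62.221 rad/s.

62.2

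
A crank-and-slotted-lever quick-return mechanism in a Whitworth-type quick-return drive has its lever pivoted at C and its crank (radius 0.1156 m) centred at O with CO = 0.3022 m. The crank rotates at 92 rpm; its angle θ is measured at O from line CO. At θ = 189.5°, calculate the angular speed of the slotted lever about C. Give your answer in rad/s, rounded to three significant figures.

5.68

ω = 9.634 rad/s (from 92 rpm).
Crank pin A relative to C: A = (d + r cosθ, r sinθ); lever angle φ = atan2(r sinθ, d + r cosθ).
Differentiating tanφ: φ̇ = rω(d cosθ + r)/(d² + r² + 2dr cosθ).
d² + r² + 2dr cosθ = |CA|² = 0.0357778 m²;  d cosθ + r = -0.18246 m.
|ω_lever| = |0.1156·9.634·-0.18246| / 0.0357778 = 5.6796 rad/s.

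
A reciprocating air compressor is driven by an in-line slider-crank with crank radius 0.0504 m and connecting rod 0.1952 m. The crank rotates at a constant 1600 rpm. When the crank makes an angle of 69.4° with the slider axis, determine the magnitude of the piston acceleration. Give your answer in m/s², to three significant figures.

217

ω = 2π·1600/60 = 167.6 rad/s
x(θ) = r cosθ + √(L² − r² sin²θ); with ω constant, a = ω²·d²x/dθ².
d²x/dθ² = −r cosθ − r²(cos2θ)/√u − r⁴ sin²2θ/(4u^{3/2}),  u = L² − r² sin²θ = 0.0358773 m².
Substituting r = 0.0504 m, L = 0.1952 m, θ = 69.4°: d²x/dθ² = -0.0077454 m.
a = ω²·d²x/dθ² = (167.6)²·(-0.0077454) = -217.44 m/s²;  |a| = 217.44 m/s².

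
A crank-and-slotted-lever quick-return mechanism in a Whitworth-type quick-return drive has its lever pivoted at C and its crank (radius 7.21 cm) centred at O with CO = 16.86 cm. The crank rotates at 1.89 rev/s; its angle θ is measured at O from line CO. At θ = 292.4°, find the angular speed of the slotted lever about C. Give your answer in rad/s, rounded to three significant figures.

ω = 11.88 rad/s (from 1.89 rev/s).
Crank pin A relative to C: A = (d + r cosθ, r sinθ); lever angle φ = atan2(r sinθ, d + r cosθ).
Differentiating tanφ: φ̇ = rω(d cosθ + r)/(d² + r² + 2dr cosθ).
d² + r² + 2dr cosθ = |CA|² = 0.042889 m²;  d cosθ + r = +0.13635 m.
|ω_lever| = |0.0721·11.88·+0.13635| / 0.042889 = 2.722 rad/s.

2.72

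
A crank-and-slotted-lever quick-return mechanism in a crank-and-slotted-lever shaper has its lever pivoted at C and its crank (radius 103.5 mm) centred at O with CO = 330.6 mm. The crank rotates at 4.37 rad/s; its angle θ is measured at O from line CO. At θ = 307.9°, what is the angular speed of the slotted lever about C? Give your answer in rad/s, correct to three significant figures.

0.856

ω = 4.37 rad/s
Crank pin A relative to C: A = (d + r cosθ, r sinθ); lever angle φ = atan2(r sinθ, d + r cosθ).
Differentiating tanφ: φ̇ = rω(d cosθ + r)/(d² + r² + 2dr cosθ).
d² + r² + 2dr cosθ = |CA|² = 0.162047 m²;  d cosθ + r = +0.30658 m.
|ω_lever| = |0.1035·4.37·+0.30658| / 0.162047 = 0.85572 rad/s.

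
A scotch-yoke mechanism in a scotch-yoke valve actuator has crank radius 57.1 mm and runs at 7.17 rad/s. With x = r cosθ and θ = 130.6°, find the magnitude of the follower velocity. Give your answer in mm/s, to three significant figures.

ω = 7.17 rad/s
x = r cosθ ⇒ ẋ = −rω sinθ.
|v| = rω|sinθ| = 0.0571·7.17·|sin 130.6°| = 0.31085 m/s = 310.85 mm/s.

311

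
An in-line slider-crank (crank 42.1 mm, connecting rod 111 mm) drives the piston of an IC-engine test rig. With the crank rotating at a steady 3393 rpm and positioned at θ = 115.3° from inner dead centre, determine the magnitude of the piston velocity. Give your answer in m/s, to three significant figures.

11.2

ω = 2π·3393/60 = 355.3 rad/s
For an in-line slider-crank, x = r cosθ + √(L² − r² sin²θ), so v = −rω sinθ·[1 + r cosθ/√(L² − r² sin²θ)].
With r = 0.0421 m, L = 0.111 m, θ = 115.3°: √(L² − r² sin²θ) = 0.10427 m.
v = −0.0421·355.3·0.90408·[1 + 0.0421·-0.42736/0.10427] = -11.19 m/s.
|v| = 11.19 m/s.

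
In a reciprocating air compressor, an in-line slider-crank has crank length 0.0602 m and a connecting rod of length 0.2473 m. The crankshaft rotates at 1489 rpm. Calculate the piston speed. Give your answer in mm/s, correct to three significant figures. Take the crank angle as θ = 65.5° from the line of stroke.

ω = 2π·1489/60 = 155.9 rad/s
For an in-line slider-crank, x = r cosθ + √(L² − r² sin²θ), so v = −rω sinθ·[1 + r cosθ/√(L² − r² sin²θ)].
With r = 0.0602 m, L = 0.2473 m, θ = 65.5°: √(L² − r² sin²θ) = 0.24116 m.
v = −0.0602·155.9·0.90996·[1 + 0.0602·0.41469/0.24116] = -9.4259 m/s.
|v| = 9.4259 m/s = 9425.9 mm/s.

9430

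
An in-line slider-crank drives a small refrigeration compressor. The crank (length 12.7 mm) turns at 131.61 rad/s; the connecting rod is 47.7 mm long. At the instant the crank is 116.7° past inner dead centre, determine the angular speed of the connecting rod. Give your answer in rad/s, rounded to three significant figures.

16.2

ω = 131.6 rad/s
The rod makes angle φ with the slider axis where L sinφ = r sinθ; differentiating, L cosφ·φ̇ = r ω cosθ.
L cosφ = √(L² − r² sin²θ) = 0.046331 m.
|ω_rod| = r ω |cosθ| / √(L² − r² sin²θ) = 0.0127·131.6·0.44932/0.046331 = 16.21 rad/s.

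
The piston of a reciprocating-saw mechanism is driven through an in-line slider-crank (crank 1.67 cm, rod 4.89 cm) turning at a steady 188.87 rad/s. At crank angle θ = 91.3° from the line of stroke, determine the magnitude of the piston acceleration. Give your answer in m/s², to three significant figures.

230

ω = 188.9 rad/s
x(θ) = r cosθ + √(L² − r² sin²θ); with ω constant, a = ω²·d²x/dθ².
d²x/dθ² = −r cosθ − r²(cos2θ)/√u − r⁴ sin²2θ/(4u^{3/2}),  u = L² − r² sin²θ = 0.00211246 m².
Substituting r = 0.0167 m, L = 0.0489 m, θ = 91.3°: d²x/dθ² = +0.0064401 m.
a = ω²·d²x/dθ² = (188.9)²·(+0.0064401) = +229.73 m/s²;  |a| = 229.73 m/s².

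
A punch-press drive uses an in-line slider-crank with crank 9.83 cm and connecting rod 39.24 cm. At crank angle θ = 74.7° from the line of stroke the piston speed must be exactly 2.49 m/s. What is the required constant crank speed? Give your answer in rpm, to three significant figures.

235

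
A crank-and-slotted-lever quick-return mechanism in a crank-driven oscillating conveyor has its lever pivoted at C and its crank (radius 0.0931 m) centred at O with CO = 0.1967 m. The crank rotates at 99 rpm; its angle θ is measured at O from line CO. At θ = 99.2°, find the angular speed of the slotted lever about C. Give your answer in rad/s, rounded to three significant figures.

ω = 10.37 rad/s (from 99 rpm).
Crank pin A relative to C: A = (d + r cosθ, r sinθ); lever angle φ = atan2(r sinθ, d + r cosθ).
Differentiating tanφ: φ̇ = rω(d cosθ + r)/(d² + r² + 2dr cosθ).
d² + r² + 2dr cosθ = |CA|² = 0.0415028 m²;  d cosθ + r = +0.061651 m.
|ω_lever| = |0.0931·10.37·+0.061651| / 0.0415028 = 1.4338 rad/s.

1.43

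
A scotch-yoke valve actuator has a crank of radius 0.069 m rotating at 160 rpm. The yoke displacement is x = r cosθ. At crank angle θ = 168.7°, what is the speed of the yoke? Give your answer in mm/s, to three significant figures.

227

ω = 16.76 rad/s (from 160 rpm).
x = r cosθ ⇒ ẋ = −rω sinθ.
|v| = rω|sinθ| = 0.069·16.76·|sin 168.7°| = 0.22653 m/s = 226.53 mm/s.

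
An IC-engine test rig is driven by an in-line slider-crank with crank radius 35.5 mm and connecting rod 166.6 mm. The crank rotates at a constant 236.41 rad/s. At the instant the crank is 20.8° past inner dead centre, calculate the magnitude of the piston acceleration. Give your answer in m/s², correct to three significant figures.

2170

ω = 236.4 rad/s
x(θ) = r cosθ + √(L² − r² sin²θ); with ω constant, a = ω²·d²x/dθ².
d²x/dθ² = −r cosθ − r²(cos2θ)/√u − r⁴ sin²2θ/(4u^{3/2}),  u = L² − r² sin²θ = 0.0275966 m².
Substituting r = 0.0355 m, L = 0.1666 m, θ = 20.8°: d²x/dθ² = -0.038897 m.
a = ω²·d²x/dθ² = (236.4)²·(-0.038897) = -2174 m/s²;  |a| = 2174 m/s².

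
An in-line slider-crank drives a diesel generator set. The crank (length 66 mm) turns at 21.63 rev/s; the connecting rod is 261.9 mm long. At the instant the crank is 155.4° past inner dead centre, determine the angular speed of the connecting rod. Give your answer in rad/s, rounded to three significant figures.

31.3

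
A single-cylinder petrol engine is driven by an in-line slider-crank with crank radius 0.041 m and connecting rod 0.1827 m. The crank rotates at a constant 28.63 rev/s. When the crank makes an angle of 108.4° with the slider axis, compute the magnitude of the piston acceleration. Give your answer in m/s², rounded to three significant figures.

661

ω = 2π·28.6 = 179.9 rad/s
x(θ) = r cosθ + √(L² − r² sin²θ); with ω constant, a = ω²·d²x/dθ².
d²x/dθ² = −r cosθ − r²(cos2θ)/√u − r⁴ sin²2θ/(4u^{3/2}),  u = L² − r² sin²θ = 0.0318658 m².
Substituting r = 0.041 m, L = 0.1827 m, θ = 108.4°: d²x/dθ² = +0.020437 m.
a = ω²·d²x/dθ² = (179.9)²·(+0.020437) = +661.35 m/s²;  |a| = 661.35 m/s².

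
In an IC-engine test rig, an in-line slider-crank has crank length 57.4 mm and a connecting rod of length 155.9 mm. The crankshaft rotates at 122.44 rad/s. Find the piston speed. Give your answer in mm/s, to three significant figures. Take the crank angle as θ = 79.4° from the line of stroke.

7410

ω = 122.4 rad/s
For an in-line slider-crank, x = r cosθ + √(L² − r² sin²θ), so v = −rω sinθ·[1 + r cosθ/√(L² − r² sin²θ)].
With r = 0.0574 m, L = 0.1559 m, θ = 79.4°: √(L² − r² sin²θ) = 0.14533 m.
v = −0.0574·122.4·0.98294·[1 + 0.0574·0.18395/0.14533] = -7.41 m/s.
|v| = 7.41 m/s = 7410 mm/s.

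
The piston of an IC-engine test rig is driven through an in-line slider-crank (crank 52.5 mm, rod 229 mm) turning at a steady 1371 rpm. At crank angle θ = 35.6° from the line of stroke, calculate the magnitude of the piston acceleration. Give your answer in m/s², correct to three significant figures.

ω = 2π·1371/60 = 143.6 rad/s
x(θ) = r cosθ + √(L² − r² sin²θ); with ω constant, a = ω²·d²x/dθ².
d²x/dθ² = −r cosθ − r²(cos2θ)/√u − r⁴ sin²2θ/(4u^{3/2}),  u = L² − r² sin²θ = 0.051507 m².
Substituting r = 0.0525 m, L = 0.229 m, θ = 35.6°: d²x/dθ² = -0.046747 m.
a = ω²·d²x/dθ² = (143.6)²·(-0.046747) = -963.58 m/s²;  |a| = 963.58 m/s².

964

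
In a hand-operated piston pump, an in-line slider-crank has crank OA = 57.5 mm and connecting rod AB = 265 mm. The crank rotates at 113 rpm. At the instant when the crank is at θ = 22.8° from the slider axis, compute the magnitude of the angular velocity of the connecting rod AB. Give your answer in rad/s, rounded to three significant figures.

ω = 11.83 rad/s (converted from 113 rpm).
The rod makes angle φ with the slider axis where L sinφ = r sinθ; differentiating, L cosφ·φ̇ = r ω cosθ.
L cosφ = √(L² − r² sin²θ) = 0.26406 m.
|ω_rod| = r ω |cosθ| / √(L² − r² sin²θ) = 0.0575·11.83·0.92186/0.26406 = 2.3754 rad/s.

2.38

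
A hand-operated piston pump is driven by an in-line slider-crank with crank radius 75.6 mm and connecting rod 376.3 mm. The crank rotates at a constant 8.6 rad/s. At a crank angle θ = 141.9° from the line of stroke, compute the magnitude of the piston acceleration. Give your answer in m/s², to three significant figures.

4.12

ω = 8.6 rad/s
x(θ) = r cosθ + √(L² − r² sin²θ); with ω constant, a = ω²·d²x/dθ².
d²x/dθ² = −r cosθ − r²(cos2θ)/√u − r⁴ sin²2θ/(4u^{3/2}),  u = L² − r² sin²θ = 0.139426 m².
Substituting r = 0.0756 m, L = 0.3763 m, θ = 141.9°: d²x/dθ² = +0.055693 m.
a = ω²·d²x/dθ² = (8.6)²·(+0.055693) = +4.1191 m/s²;  |a| = 4.1191 m/s².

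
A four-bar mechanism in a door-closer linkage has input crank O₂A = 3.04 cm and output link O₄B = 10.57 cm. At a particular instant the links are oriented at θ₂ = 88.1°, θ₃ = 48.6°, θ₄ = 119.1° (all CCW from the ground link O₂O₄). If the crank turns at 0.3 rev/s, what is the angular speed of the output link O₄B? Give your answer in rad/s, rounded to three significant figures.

ω₂ = 1.885 rad/s (from 0.3 rev/s).
Differentiating the loop-closure r₂e^{iθ₂}+r₃e^{iθ₃}=r₁+r₄e^{iθ₄} gives r₂ω₂e^{iθ₂}+r₃ω₃e^{iθ₃}=r₄ω₄e^{iθ₄}.
Eliminating the other unknown: ω₄ = r₂ω₂ sin(θ₂−θ₃) / [r₄ sin(θ₄−θ₃)].
Numerator sine = +0.63608; denominator sine = +0.94264.
Result = 0.0304·1.885·(+0.63608) / (0.1057·(+0.94264)) = +0.36582 rad/s; magnitude 0.36582 rad/s.

0.366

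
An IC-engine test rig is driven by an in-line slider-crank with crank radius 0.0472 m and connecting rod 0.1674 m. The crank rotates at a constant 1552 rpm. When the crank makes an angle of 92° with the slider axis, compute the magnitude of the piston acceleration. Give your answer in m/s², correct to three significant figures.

409

ω = 2π·1552/60 = 162.5 rad/s
x(θ) = r cosθ + √(L² − r² sin²θ); with ω constant, a = ω²·d²x/dθ².
d²x/dθ² = −r cosθ − r²(cos2θ)/√u − r⁴ sin²2θ/(4u^{3/2}),  u = L² − r² sin²θ = 0.0257976 m².
Substituting r = 0.0472 m, L = 0.1674 m, θ = 92°: d²x/dθ² = +0.015483 m.
a = ω²·d²x/dθ² = (162.5)²·(+0.015483) = +408.96 m/s²;  |a| = 408.96 m/s².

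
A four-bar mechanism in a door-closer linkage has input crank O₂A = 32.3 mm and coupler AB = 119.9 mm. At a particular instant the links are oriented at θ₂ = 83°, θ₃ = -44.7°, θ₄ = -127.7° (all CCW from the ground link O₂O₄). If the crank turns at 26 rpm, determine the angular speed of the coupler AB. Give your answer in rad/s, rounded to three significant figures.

ω₂ = 2.723 rad/s (from 26 rpm).
Differentiating the loop-closure r₂e^{iθ₂}+r₃e^{iθ₃}=r₁+r₄e^{iθ₄} gives r₂ω₂e^{iθ₂}+r₃ω₃e^{iθ₃}=r₄ω₄e^{iθ₄}.
Eliminating the other unknown: ω₃ = r₂ω₂ sin(θ₄−θ₂) / [r₃ sin(θ₃−θ₄)].
Numerator sine = +0.51054; denominator sine = +0.99255.
Result = 0.0323·2.723·(+0.51054) / (0.1199·(+0.99255)) = +0.37728 rad/s; magnitude 0.37728 rad/s.

0.377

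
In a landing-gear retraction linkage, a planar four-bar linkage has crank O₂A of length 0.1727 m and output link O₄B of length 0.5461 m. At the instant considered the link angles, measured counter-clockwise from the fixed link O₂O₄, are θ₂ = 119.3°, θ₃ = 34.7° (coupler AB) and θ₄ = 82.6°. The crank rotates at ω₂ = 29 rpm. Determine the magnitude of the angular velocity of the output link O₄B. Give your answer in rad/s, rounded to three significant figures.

ω₂ = 3.037 rad/s (from 29 rpm).
Differentiating the loop-closure r₂e^{iθ₂}+r₃e^{iθ₃}=r₁+r₄e^{iθ₄} gives r₂ω₂e^{iθ₂}+r₃ω₃e^{iθ₃}=r₄ω₄e^{iθ₄}.
Eliminating the other unknown: ω₄ = r₂ω₂ sin(θ₂−θ₃) / [r₄ sin(θ₄−θ₃)].
Numerator sine = +0.99556; denominator sine = +0.74198.
Result = 0.1727·3.037·(+0.99556) / (0.5461·(+0.74198)) = +1.2886 rad/s; magnitude 1.2886 rad/s.

1.29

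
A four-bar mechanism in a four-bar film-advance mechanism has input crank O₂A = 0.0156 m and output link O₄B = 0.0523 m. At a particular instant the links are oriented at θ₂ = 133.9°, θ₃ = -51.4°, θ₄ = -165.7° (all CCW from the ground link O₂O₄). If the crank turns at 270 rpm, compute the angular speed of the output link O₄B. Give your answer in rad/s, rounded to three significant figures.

0.855

ω₂ = 28.27 rad/s (from 270 rpm).
Differentiating the loop-closure r₂e^{iθ₂}+r₃e^{iθ₃}=r₁+r₄e^{iθ₄} gives r₂ω₂e^{iθ₂}+r₃ω₃e^{iθ₃}=r₄ω₄e^{iθ₄}.
Eliminating the other unknown: ω₄ = r₂ω₂ sin(θ₂−θ₃) / [r₄ sin(θ₄−θ₃)].
Numerator sine = -0.09237; denominator sine = -0.91140.
Result = 0.0156·28.27·(-0.09237) / (0.0523·(-0.91140)) = +0.85475 rad/s; magnitude 0.85475 rad/s.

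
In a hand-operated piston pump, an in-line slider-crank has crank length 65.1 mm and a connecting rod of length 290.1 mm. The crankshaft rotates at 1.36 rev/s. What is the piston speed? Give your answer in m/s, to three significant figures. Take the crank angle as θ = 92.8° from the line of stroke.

ω = 2π·1.36 = 8.545 rad/s
For an in-line slider-crank, x = r cosθ + √(L² − r² sin²θ), so v = −rω sinθ·[1 + r cosθ/√(L² − r² sin²θ)].
With r = 0.0651 m, L = 0.2901 m, θ = 92.8°: √(L² − r² sin²θ) = 0.28272 m.
v = −0.0651·8.545·0.99881·[1 + 0.0651·-0.04885/0.28272] = -0.54937 m/s.
|v| = 0.54937 m/s.

0.549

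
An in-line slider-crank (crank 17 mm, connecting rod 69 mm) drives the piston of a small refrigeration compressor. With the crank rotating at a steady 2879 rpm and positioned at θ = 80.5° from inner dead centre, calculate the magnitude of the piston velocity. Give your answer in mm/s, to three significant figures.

5270

ω = 2π·2879/60 = 301.5 rad/s
For an in-line slider-crank, x = r cosθ + √(L² − r² sin²θ), so v = −rω sinθ·[1 + r cosθ/√(L² − r² sin²θ)].
With r = 0.017 m, L = 0.069 m, θ = 80.5°: √(L² − r² sin²θ) = 0.066932 m.
v = −0.017·301.5·0.98629·[1 + 0.017·0.16505/0.066932] = -5.2669 m/s.
|v| = 5.2669 m/s = 5266.9 mm/s.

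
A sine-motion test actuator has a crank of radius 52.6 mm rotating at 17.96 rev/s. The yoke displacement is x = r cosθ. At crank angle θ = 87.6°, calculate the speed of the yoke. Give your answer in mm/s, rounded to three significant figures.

ω = 112.8 rad/s (from 17.96 rev/s).
x = r cosθ ⇒ ẋ = −rω sinθ.
|v| = rω|sinθ| = 0.0526·112.8·|sin 87.6°| = 5.9305 m/s = 5930.5 mm/s.

5930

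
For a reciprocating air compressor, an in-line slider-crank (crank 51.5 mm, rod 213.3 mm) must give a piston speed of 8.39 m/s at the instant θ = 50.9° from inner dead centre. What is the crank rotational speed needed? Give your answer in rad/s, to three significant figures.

182

For an in-line slider-crank, |v_piston| = rω|sinθ|·[1 + r cosθ/√(L² − r² sin²θ)].
With r = 0.0515 m, L = 0.2133 m, θ = 50.9°: the bracketed kinematic factor |dx/dθ| = 0.046162 m.
ω = v/|dx/dθ| = 8.39/0.046162 = 181.75 rad/s.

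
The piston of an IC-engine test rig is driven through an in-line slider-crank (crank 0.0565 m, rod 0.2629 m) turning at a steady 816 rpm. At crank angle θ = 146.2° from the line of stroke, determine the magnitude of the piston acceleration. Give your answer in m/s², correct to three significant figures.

ω = 2π·816/60 = 85.45 rad/s
x(θ) = r cosθ + √(L² − r² sin²θ); with ω constant, a = ω²·d²x/dθ².
d²x/dθ² = −r cosθ − r²(cos2θ)/√u − r⁴ sin²2θ/(4u^{3/2}),  u = L² − r² sin²θ = 0.0681285 m².
Substituting r = 0.0565 m, L = 0.2629 m, θ = 146.2°: d²x/dθ² = +0.042168 m.
a = ω²·d²x/dθ² = (85.45)²·(+0.042168) = +307.9 m/s²;  |a| = 307.9 m/s².

308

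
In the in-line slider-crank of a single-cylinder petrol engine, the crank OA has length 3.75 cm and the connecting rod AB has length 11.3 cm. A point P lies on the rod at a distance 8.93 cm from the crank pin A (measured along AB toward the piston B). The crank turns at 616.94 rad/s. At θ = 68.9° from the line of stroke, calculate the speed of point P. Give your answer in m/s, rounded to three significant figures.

ω = 616.9 rad/s.  Crank-pin speed |V_A| = rω = 23.135 m/s, perpendicular to OA.
Rod angle: sinφ = −(r/L) sinθ ⇒ φ = -18.036°; ω_rod = −rω cosθ/√(L²−r²sin²θ) = -77.513 rad/s.
V_P = V_A + ω_rod × AP, with AP = 0.0893 m along the rod.
Components: V_Px = −rω sinθ − a·ω_rod·sinφ = -23.727 m/s;  V_Py = rω cosθ + a·ω_rod·cosφ = +1.7468 m/s.
|V_P| = √(V_Px² + V_Py²) = 23.791 m/s.

23.8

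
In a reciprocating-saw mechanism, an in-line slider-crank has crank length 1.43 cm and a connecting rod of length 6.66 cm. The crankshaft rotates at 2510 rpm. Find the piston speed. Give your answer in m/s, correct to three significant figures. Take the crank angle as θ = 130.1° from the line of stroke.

2.47

ω = 2π·2510/60 = 262.8 rad/s
For an in-line slider-crank, x = r cosθ + √(L² − r² sin²θ), so v = −rω sinθ·[1 + r cosθ/√(L² − r² sin²θ)].
With r = 0.0143 m, L = 0.0666 m, θ = 130.1°: √(L² − r² sin²θ) = 0.065696 m.
v = −0.0143·262.8·0.76492·[1 + 0.0143·-0.64412/0.065696] = -2.472 m/s.
|v| = 2.472 m/s.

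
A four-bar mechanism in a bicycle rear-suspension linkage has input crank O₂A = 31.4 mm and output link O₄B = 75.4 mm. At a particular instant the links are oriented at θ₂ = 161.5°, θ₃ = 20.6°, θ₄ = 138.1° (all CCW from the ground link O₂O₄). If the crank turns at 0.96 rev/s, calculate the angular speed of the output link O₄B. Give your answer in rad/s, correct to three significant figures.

ω₂ = 6.032 rad/s (from 0.96 rev/s).
Differentiating the loop-closure r₂e^{iθ₂}+r₃e^{iθ₃}=r₁+r₄e^{iθ₄} gives r₂ω₂e^{iθ₂}+r₃ω₃e^{iθ₃}=r₄ω₄e^{iθ₄}.
Eliminating the other unknown: ω₄ = r₂ω₂ sin(θ₂−θ₃) / [r₄ sin(θ₄−θ₃)].
Numerator sine = +0.63068; denominator sine = +0.88701.
Result = 0.0314·6.032·(+0.63068) / (0.0754·(+0.88701)) = +1.786 rad/s; magnitude 1.786 rad/s.

1.79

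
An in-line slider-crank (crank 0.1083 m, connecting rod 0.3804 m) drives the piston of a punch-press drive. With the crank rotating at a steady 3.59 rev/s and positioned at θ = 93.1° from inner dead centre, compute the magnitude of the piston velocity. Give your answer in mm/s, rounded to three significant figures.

2400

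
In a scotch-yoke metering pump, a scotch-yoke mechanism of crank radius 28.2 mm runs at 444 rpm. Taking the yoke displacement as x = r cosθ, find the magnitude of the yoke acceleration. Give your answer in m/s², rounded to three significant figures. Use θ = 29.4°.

ω = 46.5 rad/s (from 444 rpm).
x = r cosθ ⇒ ẍ = −rω² cosθ (ω constant).
|a| = rω²|cosθ| = 0.0282·(46.5)²·|cos 29.4°| = 53.113 m/s².

53.1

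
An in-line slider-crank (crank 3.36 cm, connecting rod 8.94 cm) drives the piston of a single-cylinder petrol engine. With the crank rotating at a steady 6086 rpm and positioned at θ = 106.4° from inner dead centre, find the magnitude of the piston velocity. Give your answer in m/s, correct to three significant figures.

ω = 2π·6086/60 = 637.3 rad/s
For an in-line slider-crank, x = r cosθ + √(L² − r² sin²θ), so v = −rω sinθ·[1 + r cosθ/√(L² − r² sin²θ)].
With r = 0.0336 m, L = 0.0894 m, θ = 106.4°: √(L² − r² sin²θ) = 0.083387 m.
v = −0.0336·637.3·0.95931·[1 + 0.0336·-0.28234/0.083387] = -18.206 m/s.
|v| = 18.206 m/s.

18.2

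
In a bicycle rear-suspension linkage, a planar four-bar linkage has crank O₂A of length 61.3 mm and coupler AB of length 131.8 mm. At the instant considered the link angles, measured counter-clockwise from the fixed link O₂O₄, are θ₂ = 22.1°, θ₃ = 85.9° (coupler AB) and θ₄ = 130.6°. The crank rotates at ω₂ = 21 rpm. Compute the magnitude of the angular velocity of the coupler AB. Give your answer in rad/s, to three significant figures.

1.38

ω₂ = 2.199 rad/s (from 21 rpm).
Differentiating the loop-closure r₂e^{iθ₂}+r₃e^{iθ₃}=r₁+r₄e^{iθ₄} gives r₂ω₂e^{iθ₂}+r₃ω₃e^{iθ₃}=r₄ω₄e^{iθ₄}.
Eliminating the other unknown: ω₃ = r₂ω₂ sin(θ₄−θ₂) / [r₃ sin(θ₃−θ₄)].
Numerator sine = +0.94832; denominator sine = -0.70339.
Result = 0.0613·2.199·(+0.94832) / (0.1318·(-0.70339)) = -1.379 rad/s; magnitude 1.379 rad/s.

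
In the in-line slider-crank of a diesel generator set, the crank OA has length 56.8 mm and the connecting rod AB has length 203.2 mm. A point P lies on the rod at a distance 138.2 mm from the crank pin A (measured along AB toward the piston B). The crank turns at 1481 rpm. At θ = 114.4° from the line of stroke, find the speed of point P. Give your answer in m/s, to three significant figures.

ω = 155.1 rad/s.  Crank-pin speed |V_A| = rω = 8.8091 m/s, perpendicular to OA.
Rod angle: sinφ = −(r/L) sinθ ⇒ φ = -14.748°; ω_rod = −rω cosθ/√(L²−r²sin²θ) = +18.519 rad/s.
V_P = V_A + ω_rod × AP, with AP = 0.1382 m along the rod.
Components: V_Px = −rω sinθ − a·ω_rod·sinφ = -7.3708 m/s;  V_Py = rω cosθ + a·ω_rod·cosφ = -1.1641 m/s.
|V_P| = √(V_Px² + V_Py²) = 7.4622 m/s.

7.46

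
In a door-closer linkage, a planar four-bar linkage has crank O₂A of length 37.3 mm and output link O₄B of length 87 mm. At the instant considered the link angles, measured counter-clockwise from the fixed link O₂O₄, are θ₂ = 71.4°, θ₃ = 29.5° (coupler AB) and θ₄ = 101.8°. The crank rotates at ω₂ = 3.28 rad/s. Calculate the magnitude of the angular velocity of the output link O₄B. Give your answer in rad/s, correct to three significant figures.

0.986

ω₂ = 3.28 rad/s
Differentiating the loop-closure r₂e^{iθ₂}+r₃e^{iθ₃}=r₁+r₄e^{iθ₄} gives r₂ω₂e^{iθ₂}+r₃ω₃e^{iθ₃}=r₄ω₄e^{iθ₄}.
Eliminating the other unknown: ω₄ = r₂ω₂ sin(θ₂−θ₃) / [r₄ sin(θ₄−θ₃)].
Numerator sine = +0.66783; denominator sine = +0.95266.
Result = 0.0373·3.28·(+0.66783) / (0.087·(+0.95266)) = +0.98581 rad/s; magnitude 0.98581 rad/s.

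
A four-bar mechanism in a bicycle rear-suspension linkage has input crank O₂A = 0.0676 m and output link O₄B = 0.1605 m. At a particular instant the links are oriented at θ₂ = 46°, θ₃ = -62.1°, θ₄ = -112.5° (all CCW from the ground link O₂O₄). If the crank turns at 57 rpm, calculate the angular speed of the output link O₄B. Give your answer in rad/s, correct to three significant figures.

ω₂ = 5.969 rad/s (from 57 rpm).
Differentiating the loop-closure r₂e^{iθ₂}+r₃e^{iθ₃}=r₁+r₄e^{iθ₄} gives r₂ω₂e^{iθ₂}+r₃ω₃e^{iθ₃}=r₄ω₄e^{iθ₄}.
Eliminating the other unknown: ω₄ = r₂ω₂ sin(θ₂−θ₃) / [r₄ sin(θ₄−θ₃)].
Numerator sine = +0.95052; denominator sine = -0.77051.
Result = 0.0676·5.969·(+0.95052) / (0.1605·(-0.77051)) = -3.1014 rad/s; magnitude 3.1014 rad/s.

3.10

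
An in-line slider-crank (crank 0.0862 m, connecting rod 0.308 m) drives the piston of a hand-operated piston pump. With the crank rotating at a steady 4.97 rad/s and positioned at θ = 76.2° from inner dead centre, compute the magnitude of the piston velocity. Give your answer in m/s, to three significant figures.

ω = 4.97 rad/s
For an in-line slider-crank, x = r cosθ + √(L² − r² sin²θ), so v = −rω sinθ·[1 + r cosθ/√(L² − r² sin²θ)].
With r = 0.0862 m, L = 0.308 m, θ = 76.2°: √(L² − r² sin²θ) = 0.29641 m.
v = −0.0862·4.97·0.97113·[1 + 0.0862·0.23853/0.29641] = -0.44491 m/s.
|v| = 0.44491 m/s.

0.445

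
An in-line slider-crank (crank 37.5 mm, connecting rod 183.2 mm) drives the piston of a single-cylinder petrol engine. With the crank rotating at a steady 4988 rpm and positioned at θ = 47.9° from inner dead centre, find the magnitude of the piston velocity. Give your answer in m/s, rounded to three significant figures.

16.6

ω = 2π·4988/60 = 522.3 rad/s
For an in-line slider-crank, x = r cosθ + √(L² − r² sin²θ), so v = −rω sinθ·[1 + r cosθ/√(L² − r² sin²θ)].
With r = 0.0375 m, L = 0.1832 m, θ = 47.9°: √(L² − r² sin²θ) = 0.18107 m.
v = −0.0375·522.3·0.74198·[1 + 0.0375·0.67043/0.18107] = -16.552 m/s.
|v| = 16.552 m/s.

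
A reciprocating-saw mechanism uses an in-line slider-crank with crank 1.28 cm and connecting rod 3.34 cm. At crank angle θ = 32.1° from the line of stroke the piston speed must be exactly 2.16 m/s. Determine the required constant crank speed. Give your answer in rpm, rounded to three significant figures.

For an in-line slider-crank, |v_piston| = rω|sinθ|·[1 + r cosθ/√(L² − r² sin²θ)].
With r = 0.0128 m, L = 0.0334 m, θ = 32.1°: the bracketed kinematic factor |dx/dθ| = 0.0090574 m.
ω = v/|dx/dθ| = 2.16/0.0090574 = 238.48 rad/s.
N = 60ω/(2π) = 2277.3 rpm.

2280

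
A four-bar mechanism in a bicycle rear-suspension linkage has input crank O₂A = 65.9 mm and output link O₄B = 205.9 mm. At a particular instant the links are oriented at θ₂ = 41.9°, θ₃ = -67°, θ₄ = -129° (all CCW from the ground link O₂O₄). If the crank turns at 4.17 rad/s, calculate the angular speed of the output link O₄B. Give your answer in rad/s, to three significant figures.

1.43

ω₂ = 4.17 rad/s
Differentiating the loop-closure r₂e^{iθ₂}+r₃e^{iθ₃}=r₁+r₄e^{iθ₄} gives r₂ω₂e^{iθ₂}+r₃ω₃e^{iθ₃}=r₄ω₄e^{iθ₄}.
Eliminating the other unknown: ω₄ = r₂ω₂ sin(θ₂−θ₃) / [r₄ sin(θ₄−θ₃)].
Numerator sine = +0.94609; denominator sine = -0.88295.
Result = 0.0659·4.17·(+0.94609) / (0.2059·(-0.88295)) = -1.4301 rad/s; magnitude 1.4301 rad/s.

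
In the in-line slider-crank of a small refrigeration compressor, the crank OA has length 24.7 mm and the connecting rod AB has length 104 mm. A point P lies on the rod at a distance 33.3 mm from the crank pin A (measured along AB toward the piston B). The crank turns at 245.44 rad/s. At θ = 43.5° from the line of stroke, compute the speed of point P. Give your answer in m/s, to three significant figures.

ω = 245.4 rad/s.  Crank-pin speed |V_A| = rω = 6.0624 m/s, perpendicular to OA.
Rod angle: sinφ = −(r/L) sinθ ⇒ φ = -9.409°; ω_rod = −rω cosθ/√(L²−r²sin²θ) = -42.86 rad/s.
V_P = V_A + ω_rod × AP, with AP = 0.0333 m along the rod.
Components: V_Px = −rω sinθ − a·ω_rod·sinφ = -4.4064 m/s;  V_Py = rω cosθ + a·ω_rod·cosφ = +2.9894 m/s.
|V_P| = √(V_Px² + V_Py²) = 5.3248 m/s.

5.32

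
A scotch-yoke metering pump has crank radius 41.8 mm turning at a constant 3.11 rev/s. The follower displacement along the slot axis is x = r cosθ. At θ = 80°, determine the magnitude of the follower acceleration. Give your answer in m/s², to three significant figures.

ω = 19.54 rad/s (from 3.11 rev/s).
x = r cosθ ⇒ ẍ = −rω² cosθ (ω constant).
|a| = rω²|cosθ| = 0.0418·(19.54)²·|cos 80°| = 2.7716 m/s².

2.77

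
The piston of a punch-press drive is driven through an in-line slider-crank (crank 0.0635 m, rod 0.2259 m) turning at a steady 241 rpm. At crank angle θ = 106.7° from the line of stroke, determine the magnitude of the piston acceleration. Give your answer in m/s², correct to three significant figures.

ω = 2π·241/60 = 25.24 rad/s
x(θ) = r cosθ + √(L² − r² sin²θ); with ω constant, a = ω²·d²x/dθ².
d²x/dθ² = −r cosθ − r²(cos2θ)/√u − r⁴ sin²2θ/(4u^{3/2}),  u = L² − r² sin²θ = 0.0473315 m².
Substituting r = 0.0635 m, L = 0.2259 m, θ = 106.7°: d²x/dθ² = +0.033601 m.
a = ω²·d²x/dθ² = (25.24)²·(+0.033601) = +21.401 m/s²;  |a| = 21.401 m/s².

21.4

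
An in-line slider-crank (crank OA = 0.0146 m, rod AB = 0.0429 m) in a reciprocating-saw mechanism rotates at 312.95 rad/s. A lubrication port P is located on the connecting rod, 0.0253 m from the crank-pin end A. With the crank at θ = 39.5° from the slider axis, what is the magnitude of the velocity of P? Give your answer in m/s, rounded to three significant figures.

ω = 312.9 rad/s.  Crank-pin speed |V_A| = rω = 4.5691 m/s, perpendicular to OA.
Rod angle: sinφ = −(r/L) sinθ ⇒ φ = -12.502°; ω_rod = −rω cosθ/√(L²−r²sin²θ) = -84.178 rad/s.
V_P = V_A + ω_rod × AP, with AP = 0.0253 m along the rod.
Components: V_Px = −rω sinθ − a·ω_rod·sinφ = -3.3673 m/s;  V_Py = rω cosθ + a·ω_rod·cosφ = +1.4464 m/s.
|V_P| = √(V_Px² + V_Py²) = 3.6648 m/s.

3.66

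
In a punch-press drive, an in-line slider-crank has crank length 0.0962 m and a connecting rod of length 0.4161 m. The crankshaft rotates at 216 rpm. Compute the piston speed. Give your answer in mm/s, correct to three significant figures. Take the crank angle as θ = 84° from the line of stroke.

ω = 2π·216/60 = 22.62 rad/s
For an in-line slider-crank, x = r cosθ + √(L² − r² sin²θ), so v = −rω sinθ·[1 + r cosθ/√(L² − r² sin²θ)].
With r = 0.0962 m, L = 0.4161 m, θ = 84°: √(L² − r² sin²θ) = 0.40495 m.
v = −0.0962·22.62·0.99452·[1 + 0.0962·0.10453/0.40495] = -2.2178 m/s.
|v| = 2.2178 m/s = 2217.8 mm/s.

2220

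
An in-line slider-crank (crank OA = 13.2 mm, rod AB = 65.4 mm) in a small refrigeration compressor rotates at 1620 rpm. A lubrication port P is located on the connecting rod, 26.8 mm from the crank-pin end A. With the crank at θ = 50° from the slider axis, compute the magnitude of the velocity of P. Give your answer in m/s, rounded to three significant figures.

ω = 169.6 rad/s.  Crank-pin speed |V_A| = rω = 2.2393 m/s, perpendicular to OA.
Rod angle: sinφ = −(r/L) sinθ ⇒ φ = -8.894°; ω_rod = −rω cosθ/√(L²−r²sin²θ) = -22.277 rad/s.
V_P = V_A + ω_rod × AP, with AP = 0.0268 m along the rod.
Components: V_Px = −rω sinθ − a·ω_rod·sinφ = -1.8077 m/s;  V_Py = rω cosθ + a·ω_rod·cosφ = +0.84956 m/s.
|V_P| = √(V_Px² + V_Py²) = 1.9974 m/s.

2.00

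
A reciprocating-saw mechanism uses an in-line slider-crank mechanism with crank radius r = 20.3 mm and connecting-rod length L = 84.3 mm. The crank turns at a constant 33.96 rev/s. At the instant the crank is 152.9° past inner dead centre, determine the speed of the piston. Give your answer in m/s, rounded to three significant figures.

1.55

ω = 2π·34 = 213.4 rad/s
For an in-line slider-crank, x = r cosθ + √(L² − r² sin²θ), so v = −rω sinθ·[1 + r cosθ/√(L² − r² sin²θ)].
With r = 0.0203 m, L = 0.0843 m, θ = 152.9°: √(L² − r² sin²θ) = 0.083791 m.
v = −0.0203·213.4·0.45554·[1 + 0.0203·-0.89021/0.083791] = -1.5477 m/s.
|v| = 1.5477 m/s.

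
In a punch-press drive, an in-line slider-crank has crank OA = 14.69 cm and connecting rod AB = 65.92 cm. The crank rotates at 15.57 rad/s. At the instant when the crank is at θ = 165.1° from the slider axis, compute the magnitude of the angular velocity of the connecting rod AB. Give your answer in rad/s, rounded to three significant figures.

ω = 15.57 rad/s
The rod makes angle φ with the slider axis where L sinφ = r sinθ; differentiating, L cosφ·φ̇ = r ω cosθ.
L cosφ = √(L² − r² sin²θ) = 0.65812 m.
|ω_rod| = r ω |cosθ| / √(L² − r² sin²θ) = 0.1469·15.57·0.96638/0.65812 = 3.3586 rad/s.

3.36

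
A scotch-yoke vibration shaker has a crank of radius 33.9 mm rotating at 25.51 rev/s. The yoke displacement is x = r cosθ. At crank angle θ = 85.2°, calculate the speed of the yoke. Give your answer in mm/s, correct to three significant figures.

ω = 160.3 rad/s (from 25.51 rev/s).
x = r cosθ ⇒ ẋ = −rω sinθ.
|v| = rω|sinθ| = 0.0339·160.3·|sin 85.2°| = 5.4146 m/s = 5414.6 mm/s.

5410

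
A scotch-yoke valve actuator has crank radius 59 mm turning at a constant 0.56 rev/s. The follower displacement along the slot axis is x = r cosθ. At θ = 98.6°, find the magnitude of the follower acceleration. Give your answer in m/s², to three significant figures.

0.109

ω = 3.519 rad/s (from 0.56 rev/s).
x = r cosθ ⇒ ẍ = −rω² cosθ (ω constant).
|a| = rω²|cosθ| = 0.059·(3.519)²·|cos 98.6°| = 0.10923 m/s².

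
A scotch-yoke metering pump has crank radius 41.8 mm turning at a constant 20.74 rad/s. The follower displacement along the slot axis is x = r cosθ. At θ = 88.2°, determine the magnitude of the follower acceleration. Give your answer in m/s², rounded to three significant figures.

0.565

ω = 20.74 rad/s
x = r cosθ ⇒ ẍ = −rω² cosθ (ω constant).
|a| = rω²|cosθ| = 0.0418·(20.74)²·|cos 88.2°| = 0.56477 m/s².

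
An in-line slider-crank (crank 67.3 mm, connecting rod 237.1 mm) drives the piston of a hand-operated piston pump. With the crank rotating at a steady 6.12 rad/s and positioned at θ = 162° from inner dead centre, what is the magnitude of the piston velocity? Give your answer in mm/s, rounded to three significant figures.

92.8

ω = 6.12 rad/s
For an in-line slider-crank, x = r cosθ + √(L² − r² sin²θ), so v = −rω sinθ·[1 + r cosθ/√(L² − r² sin²θ)].
With r = 0.0673 m, L = 0.2371 m, θ = 162°: √(L² − r² sin²θ) = 0.23619 m.
v = −0.0673·6.12·0.30902·[1 + 0.0673·-0.95106/0.23619] = -0.092785 m/s.
|v| = 0.092785 m/s = 92.785 mm/s.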